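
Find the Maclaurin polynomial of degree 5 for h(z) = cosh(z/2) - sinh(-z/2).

Expand each term separately and add.
h(0) = 1
h′(0) = 1/2
h′′(0) = 1/4
h′′′(0) = 1/8
h^(4)(0) = 1/16
h^(5)(0) = 1/32

z^5/3840 + z^4/384 + z^3/48 + z^2/8 + z/2 + 1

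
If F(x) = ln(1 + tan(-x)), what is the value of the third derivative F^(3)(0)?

-4

Substitute the inner expansion into the outer series and collect powers.
The coefficient of x^3 in the expansion is -2/3, so F′′′(0) = 3! * (-2/3) = -4.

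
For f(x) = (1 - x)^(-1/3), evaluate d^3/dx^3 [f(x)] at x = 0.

28/27

The coefficient of x^3 in the expansion is 14/81, so f′′′(0) = 3! * (14/81) = 28/27.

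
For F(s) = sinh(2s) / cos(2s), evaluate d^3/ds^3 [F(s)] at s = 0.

Write the quotient as an unknown series and match coefficients against numerator = denominator · series.
The coefficient of s^3 in the expansion is 16/3, so F′′′(0) = 3! * (16/3) = 32.

32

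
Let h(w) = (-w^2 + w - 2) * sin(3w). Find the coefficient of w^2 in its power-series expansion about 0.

Shift and add copies of the series according to the polynomial's terms.

3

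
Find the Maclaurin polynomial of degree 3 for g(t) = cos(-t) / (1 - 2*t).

Expand 1/(denominator) as a geometric series and multiply by the numerator's series.
g(0) = 1
g′(0) = 2
g′′(0) = 7
g′′′(0) = 42
Dividing each by k! gives the coefficients c_0, ..., c_3.

7*t^3 + 7*t^2/2 + 2*t + 1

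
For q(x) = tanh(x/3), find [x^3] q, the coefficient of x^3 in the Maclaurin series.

-1/81

Differentiate repeatedly and evaluate at the center.
q(0) = 0
q′(0) = 1/3
q′′(0) = 0
q′′′(0) = -2/27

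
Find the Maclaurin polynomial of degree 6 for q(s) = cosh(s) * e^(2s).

Take the Cauchy product of the two expansions.
[s^0] = 1;  [s^1] = 2;  [s^2] = 5/2;  [s^3] = 7/3;  [s^4] = 41/24;  [s^5] = 61/60;  [s^6] = 73/144.

73*s^6/144 + 61*s^5/60 + 41*s^4/24 + 7*s^3/3 + 5*s^2/2 + 2*s + 1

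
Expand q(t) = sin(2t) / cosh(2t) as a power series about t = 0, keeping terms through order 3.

Divide the numerator series by the denominator series (power-series long division).
[t^0] = 0;  [t^1] = 2;  [t^2] = 0;  [t^3] = -16/3.

-16*t^3/3 + 2*t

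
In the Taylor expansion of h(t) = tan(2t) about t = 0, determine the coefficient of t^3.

8/3

Compute the successive derivatives at the expansion point and divide by k!.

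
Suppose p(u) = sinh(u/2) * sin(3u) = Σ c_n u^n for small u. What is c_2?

3/2

Multiply the two series term by term and collect like powers.
[u^0] = 0;  [u^1] = 0;  [u^2] = 3/2.
So c_2 = p′′(0)/2! = 3/2.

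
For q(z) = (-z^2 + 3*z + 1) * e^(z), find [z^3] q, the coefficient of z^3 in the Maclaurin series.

2/3

Shift and add copies of the series according to the polynomial's terms.
q(0) = 1
q′(0) = 4
q′′(0) = 5
q′′′(0) = 4
So c_3 = q′′′(0)/3! = 2/3.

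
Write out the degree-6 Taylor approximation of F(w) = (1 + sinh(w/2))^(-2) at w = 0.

Let u equal the inner series; expand the outer function in u and truncate.
F(0) = 1
F′(0) = -1
F′′(0) = 3/2
F′′′(0) = -13/4
F^(4)(0) = 9
F^(5)(0) = -481/16
F^(6)(0) = 471/4

157*w^6/960 - 481*w^5/1920 + 3*w^4/8 - 13*w^3/24 + 3*w^2/4 - w + 1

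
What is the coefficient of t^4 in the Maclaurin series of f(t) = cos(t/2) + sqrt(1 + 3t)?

Expand each term separately and add.
f(0) = 2
f′(0) = 3/2
f′′(0) = -5/2
f′′′(0) = 81/8
f^(4)(0) = -607/8
Then c_k = f^(k)(0)/k! gives each Taylor coefficient.

-607/192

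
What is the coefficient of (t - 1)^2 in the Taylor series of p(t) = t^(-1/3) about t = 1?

2/9

Use the known series and substitute for the argument.
p(1) = 1
p′(1) = -1/3
p′′(1) = 4/9
Then c_k = p^(k)(1)/k! gives each Taylor coefficient.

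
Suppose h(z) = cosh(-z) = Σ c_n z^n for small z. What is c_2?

1/2

h(0) = 1
h′(0) = 0
h′′(0) = 1
So c_2 = h′′(0)/2! = 1/2.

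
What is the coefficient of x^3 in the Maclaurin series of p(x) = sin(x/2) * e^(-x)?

11/48

Multiply the two series term by term and collect like powers.
p(0) = 0
p′(0) = 1/2
p′′(0) = -1
p′′′(0) = 11/8
Dividing each by k! gives the coefficients c_0, ..., c_3.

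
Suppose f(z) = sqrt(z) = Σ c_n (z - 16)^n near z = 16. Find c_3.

1/16384

f(16) = 4
f′(16) = 1/8
f′′(16) = -1/256
f′′′(16) = 3/8192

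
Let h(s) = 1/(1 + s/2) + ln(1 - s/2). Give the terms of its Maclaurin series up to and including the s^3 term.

-s^3/6 + s^2/8 - s + 1

Combine the two series term by term.
h(0) = 1
h′(0) = -1
h′′(0) = 1/4
h′′′(0) = -1
Dividing each by k! gives the coefficients c_0, ..., c_3.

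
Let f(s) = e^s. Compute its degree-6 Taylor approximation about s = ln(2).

(s - ln(2))^6/360 + (s - ln(2))^5/60 + (s - ln(2))^4/12 + (s - ln(2))^3/3 + (s - ln(2))^2 + 2*(s - ln(2)) + 2

Differentiate repeatedly and evaluate at the center.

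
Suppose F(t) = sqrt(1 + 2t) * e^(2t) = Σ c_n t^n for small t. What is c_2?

7/2

Take the Cauchy product of the two expansions.
F(0) = 1
F′(0) = 3
F′′(0) = 7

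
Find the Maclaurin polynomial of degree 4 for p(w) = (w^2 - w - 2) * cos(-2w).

Distribute the polynomial across the series and collect like powers.
[w^0] = -2;  [w^1] = -1;  [w^2] = 5;  [w^3] = 2;  [w^4] = -10/3.

-10*w^4/3 + 2*w^3 + 5*w^2 - w - 2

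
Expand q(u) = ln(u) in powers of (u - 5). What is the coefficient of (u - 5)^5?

1/15625

Use the known series and substitute for the argument.
[(u - 5)^0] = ln(5);  [(u - 5)^1] = 1/5;  [(u - 5)^2] = -1/50;  [(u - 5)^3] = 1/375;  [(u - 5)^4] = -1/2500;  [(u - 5)^5] = 1/15625.
So c_5 = q^(5)(5)/5! = 1/15625.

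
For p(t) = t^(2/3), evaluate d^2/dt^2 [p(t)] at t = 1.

The coefficient of (t - 1)^2 in the expansion is -1/9, so p′′(1) = 2! * (-1/9) = -2/9.

-2/9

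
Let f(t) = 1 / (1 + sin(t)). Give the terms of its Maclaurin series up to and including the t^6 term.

17*t^6/45 - 61*t^5/120 + 2*t^4/3 - 5*t^3/6 + t^2 - t + 1

Expand as Σ (-1)^k u^k with u equal to the inner function's series.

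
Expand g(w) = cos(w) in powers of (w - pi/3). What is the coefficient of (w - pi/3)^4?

1/48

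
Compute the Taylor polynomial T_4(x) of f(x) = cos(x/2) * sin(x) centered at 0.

Expand each factor separately, then convolve coefficients.
f(0) = 0
f′(0) = 1
f′′(0) = 0
f′′′(0) = -7/4
f^(4)(0) = 0
The Taylor polynomial is Σ f^(k)(0)/k! · x^k.

-7*x^3/24 + x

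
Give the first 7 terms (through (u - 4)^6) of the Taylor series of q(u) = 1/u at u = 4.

(u - 4)^6/16384 - (u - 4)^5/4096 + (u - 4)^4/1024 - (u - 4)^3/256 + (u - 4)^2/64 - (u - 4)/16 + 1/4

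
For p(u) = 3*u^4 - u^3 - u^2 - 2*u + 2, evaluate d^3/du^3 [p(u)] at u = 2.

138

From the series, [(u - 2)^3] p = 23; multiply by 3! = 6 to get 138.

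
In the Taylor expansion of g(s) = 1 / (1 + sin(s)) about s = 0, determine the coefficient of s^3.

-5/6

Use the geometric series for the reciprocal, then substitute.
g(0) = 1
g′(0) = -1
g′′(0) = 2
g′′′(0) = -5
Dividing each by k! gives the coefficients c_0, ..., c_3.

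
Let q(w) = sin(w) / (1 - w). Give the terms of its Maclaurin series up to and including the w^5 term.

Use 1/(1 - r) = Σ r^k on the denominator, then take the Cauchy product.
[w^0] = 0;  [w^1] = 1;  [w^2] = 1;  [w^3] = 5/6;  [w^4] = 5/6;  [w^5] = 101/120.

101*w^5/120 + 5*w^4/6 + 5*w^3/6 + w^2 + w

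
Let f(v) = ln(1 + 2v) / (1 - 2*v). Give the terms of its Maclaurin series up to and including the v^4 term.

Expand 1/(denominator) as a geometric series and multiply by the numerator's series.
f(0) = 0
f′(0) = 2
f′′(0) = 4
f′′′(0) = 40
f^(4)(0) = 224

28*v^4/3 + 20*v^3/3 + 2*v^2 + 2*v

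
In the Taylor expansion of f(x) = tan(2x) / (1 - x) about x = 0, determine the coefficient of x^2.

2

Expand each factor separately, then convolve coefficients.
[x^0] = 0;  [x^1] = 2;  [x^2] = 2.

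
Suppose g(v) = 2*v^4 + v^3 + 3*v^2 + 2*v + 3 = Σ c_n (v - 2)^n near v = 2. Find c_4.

2

g(2) = 59
g′(2) = 90
g′′(2) = 114
g′′′(2) = 102
g^(4)(2) = 48
Dividing each by k! gives the coefficients c_0, ..., c_4.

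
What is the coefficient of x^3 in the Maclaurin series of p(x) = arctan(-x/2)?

1/24

p(0) = 0
p′(0) = -1/2
p′′(0) = 0
p′′′(0) = 1/4
So c_3 = p′′′(0)/3! = 1/24.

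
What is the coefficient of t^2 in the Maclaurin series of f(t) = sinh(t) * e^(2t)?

2

Expand each factor separately, then convolve coefficients.
f(0) = 0
f′(0) = 1
f′′(0) = 4
Then c_k = f^(k)(0)/k! gives each Taylor coefficient.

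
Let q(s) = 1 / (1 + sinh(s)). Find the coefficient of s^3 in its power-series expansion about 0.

Expand as Σ (-1)^k u^k with u equal to the inner function's series.

-7/6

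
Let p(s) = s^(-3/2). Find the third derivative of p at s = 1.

Differentiate repeatedly and evaluate at the center.
The coefficient of (s - 1)^3 in the expansion is -35/16, so p′′′(1) = 3! * (-35/16) = -105/8.

-105/8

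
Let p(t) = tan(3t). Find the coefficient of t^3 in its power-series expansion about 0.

Compute the successive derivatives at the expansion point and divide by k!.
So c_3 = p′′′(0)/3! = 9.

9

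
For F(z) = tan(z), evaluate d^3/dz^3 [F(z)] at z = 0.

2

Use the known series and substitute for the argument.
The coefficient of z^3 in the expansion is 1/3, so F′′′(0) = 3! * (1/3) = 2.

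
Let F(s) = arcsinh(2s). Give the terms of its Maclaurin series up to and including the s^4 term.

[s^0] = 0;  [s^1] = 2;  [s^2] = 0;  [s^3] = -4/3;  [s^4] = 0.

-4*s^3/3 + 2*s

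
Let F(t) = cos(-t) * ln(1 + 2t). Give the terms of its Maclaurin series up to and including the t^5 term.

103*t^5/20 - 3*t^4 + 5*t^3/3 - 2*t^2 + 2*t

Expand each factor separately, then convolve coefficients.
F(0) = 0
F′(0) = 2
F′′(0) = -4
F′′′(0) = 10
F^(4)(0) = -72
F^(5)(0) = 618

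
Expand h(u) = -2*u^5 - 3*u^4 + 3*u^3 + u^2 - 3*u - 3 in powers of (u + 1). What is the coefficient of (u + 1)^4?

7

h(-1) = -3
h′(-1) = 6
h′′(-1) = -12
h′′′(-1) = -30
h^(4)(-1) = 168
So c_4 = h^(4)(-1)/4! = 7.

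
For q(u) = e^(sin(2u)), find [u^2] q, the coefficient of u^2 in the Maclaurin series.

2

Plug the Maclaurin series of the inner function into that of the outer and collect terms.
q(0) = 1
q′(0) = 2
q′′(0) = 4
So c_2 = q′′(0)/2! = 2.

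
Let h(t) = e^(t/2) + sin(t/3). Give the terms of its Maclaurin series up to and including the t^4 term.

Combine the two series term by term.
h(0) = 1
h′(0) = 5/6
h′′(0) = 1/4
h′′′(0) = 19/216
h^(4)(0) = 1/16
The Taylor polynomial is Σ h^(k)(0)/k! · t^k.

t^4/384 + 19*t^3/1296 + t^2/8 + 5*t/6 + 1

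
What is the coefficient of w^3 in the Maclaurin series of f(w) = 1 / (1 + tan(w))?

-4/3

Use the geometric series for the reciprocal, then substitute.
[w^0] = 1;  [w^1] = -1;  [w^2] = 1;  [w^3] = -4/3.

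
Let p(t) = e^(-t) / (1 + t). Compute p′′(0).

Write out both Maclaurin series and multiply, keeping only the needed powers.
The coefficient of t^2 in the expansion is 5/2, so p′′(0) = 2! * (5/2) = 5.

5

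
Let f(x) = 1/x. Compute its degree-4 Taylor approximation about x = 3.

(x - 3)^4/243 - (x - 3)^3/81 + (x - 3)^2/27 - (x - 3)/9 + 1/3

Use the known series and substitute for the argument.
f(3) = 1/3
f′(3) = -1/9
f′′(3) = 2/27
f′′′(3) = -2/27
f^(4)(3) = 8/81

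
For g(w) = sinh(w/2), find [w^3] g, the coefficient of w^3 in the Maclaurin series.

1/48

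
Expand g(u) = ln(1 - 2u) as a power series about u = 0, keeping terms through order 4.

Differentiate repeatedly and evaluate at the center.
g(0) = 0
g′(0) = -2
g′′(0) = -4
g′′′(0) = -16
g^(4)(0) = -96

-4*u^4 - 8*u^3/3 - 2*u^2 - 2*u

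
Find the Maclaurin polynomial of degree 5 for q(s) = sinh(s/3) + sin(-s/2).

-211*s^5/933120 + 35*s^3/1296 - s/6

Expand each term separately and add.
q(0) = 0
q′(0) = -1/6
q′′(0) = 0
q′′′(0) = 35/216
q^(4)(0) = 0
q^(5)(0) = -211/7776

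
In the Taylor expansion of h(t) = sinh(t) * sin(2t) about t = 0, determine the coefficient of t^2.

Multiply the two series term by term and collect like powers.
h(0) = 0
h′(0) = 0
h′′(0) = 4

2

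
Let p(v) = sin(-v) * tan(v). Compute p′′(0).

-2

Take the Cauchy product of the two expansions.
The coefficient of v^2 in the expansion is -1, so p′′(0) = 2! * (-1) = -2.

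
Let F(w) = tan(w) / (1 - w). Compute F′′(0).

2

Expand each factor separately, then convolve coefficients.
From the series, [w^2] F = 1; multiply by 2! = 2 to get 2.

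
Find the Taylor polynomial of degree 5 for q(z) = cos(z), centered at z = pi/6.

-(z - pi/6)^5/240 + sqrt(3)*(z - pi/6)^4/48 + (z - pi/6)^3/12 - sqrt(3)*(z - pi/6)^2/4 - (z - pi/6)/2 + sqrt(3)/2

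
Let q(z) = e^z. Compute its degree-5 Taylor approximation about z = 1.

Differentiate repeatedly and evaluate at the center.
q(1) = e
q′(1) = e
q′′(1) = e
q′′′(1) = e
q^(4)(1) = e
q^(5)(1) = e

e*(z - 1)^5/120 + e*(z - 1)^4/24 + e*(z - 1)^3/6 + e*(z - 1)^2/2 + e*(z - 1) + e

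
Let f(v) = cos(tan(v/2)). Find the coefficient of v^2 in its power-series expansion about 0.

Let u equal the inner series; expand the outer function in u and truncate.
f(0) = 1
f′(0) = 0
f′′(0) = -1/4
So c_2 = f′′(0)/2! = -1/8.

-1/8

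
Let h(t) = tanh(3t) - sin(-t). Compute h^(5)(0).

Expand each term separately and add.
From the series, [t^5] h = 3889/120; multiply by 5! = 120 to get 3889.

3889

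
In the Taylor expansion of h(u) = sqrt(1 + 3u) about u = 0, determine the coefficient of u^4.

c_4 = h^(4)(0)/4! = -405/128.

-405/128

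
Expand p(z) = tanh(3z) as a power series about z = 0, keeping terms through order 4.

-9*z^3 + 3*z

p(0) = 0
p′(0) = 3
p′′(0) = 0
p′′′(0) = -54
p^(4)(0) = 0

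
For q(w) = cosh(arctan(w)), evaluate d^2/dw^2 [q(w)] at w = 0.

1

Compose series: expand the inner function first, then feed it into the outer expansion.
The coefficient of w^2 in the expansion is 1/2, so q′′(0) = 2! * (1/2) = 1.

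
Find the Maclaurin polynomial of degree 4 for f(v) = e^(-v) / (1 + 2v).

Multiply the two series term by term and collect like powers.
[v^0] = 1;  [v^1] = -3;  [v^2] = 13/2;  [v^3] = -79/6;  [v^4] = 211/8.

211*v^4/8 - 79*v^3/6 + 13*v^2/2 - 3*v + 1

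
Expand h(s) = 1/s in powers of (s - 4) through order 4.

Use the known series and substitute for the argument.
h(4) = 1/4
h′(4) = -1/16
h′′(4) = 1/32
h′′′(4) = -3/128
h^(4)(4) = 3/128

(s - 4)^4/1024 - (s - 4)^3/256 + (s - 4)^2/64 - (s - 4)/16 + 1/4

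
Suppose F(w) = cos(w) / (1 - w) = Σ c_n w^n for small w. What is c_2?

Multiply the numerator's expansion by the denominator's geometric series.
F(0) = 1
F′(0) = 1
F′′(0) = 1
Dividing each by k! gives the coefficients c_0, ..., c_2.

1/2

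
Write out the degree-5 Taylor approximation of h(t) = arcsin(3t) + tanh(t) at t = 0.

Add the two expansions coefficient-wise.

2203*t^5/120 + 25*t^3/6 + 4*t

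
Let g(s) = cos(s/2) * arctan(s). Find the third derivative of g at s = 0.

-11/4

Expand each factor separately, then convolve coefficients.
The coefficient of s^3 in the expansion is -11/24, so g′′′(0) = 3! * (-11/24) = -11/4.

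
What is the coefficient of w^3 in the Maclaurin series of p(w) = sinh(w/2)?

1/48

Compute the successive derivatives at the expansion point and divide by k!.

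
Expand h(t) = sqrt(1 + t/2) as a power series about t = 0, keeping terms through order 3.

t^3/128 - t^2/32 + t/4 + 1

h(0) = 1
h′(0) = 1/4
h′′(0) = -1/16
h′′′(0) = 3/64
Dividing each by k! gives the coefficients c_0, ..., c_3.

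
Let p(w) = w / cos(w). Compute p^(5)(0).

25

Divide the numerator series by the denominator series (power-series long division).
From the series, [w^5] p = 5/24; multiply by 5! = 120 to get 25.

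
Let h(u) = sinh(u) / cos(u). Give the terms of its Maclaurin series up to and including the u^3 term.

Invert the denominator's series and multiply.
h(0) = 0
h′(0) = 1
h′′(0) = 0
h′′′(0) = 4
The Taylor polynomial is Σ h^(k)(0)/k! · u^k.

2*u^3/3 + u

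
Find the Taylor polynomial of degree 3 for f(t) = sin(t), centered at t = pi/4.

[(t - pi/4)^0] = sqrt(2)/2;  [(t - pi/4)^1] = sqrt(2)/2;  [(t - pi/4)^2] = -sqrt(2)/4;  [(t - pi/4)^3] = -sqrt(2)/12.

-sqrt(2)*(t - pi/4)^3/12 - sqrt(2)*(t - pi/4)^2/4 + sqrt(2)*(t - pi/4)/2 + sqrt(2)/2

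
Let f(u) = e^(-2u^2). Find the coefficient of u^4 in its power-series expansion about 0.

2

Compute the successive derivatives at the expansion point and divide by k!.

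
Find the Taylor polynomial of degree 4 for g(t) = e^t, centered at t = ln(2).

(t - ln(2))^4/12 + (t - ln(2))^3/3 + (t - ln(2))^2 + 2*(t - ln(2)) + 2

Use the known series and substitute for the argument.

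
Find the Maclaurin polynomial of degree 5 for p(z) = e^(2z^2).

p(0) = 1
p′(0) = 0
p′′(0) = 4
p′′′(0) = 0
p^(4)(0) = 48
p^(5)(0) = 0
Dividing each by k! gives the coefficients c_0, ..., c_5.

2*z^4 + 2*z^2 + 1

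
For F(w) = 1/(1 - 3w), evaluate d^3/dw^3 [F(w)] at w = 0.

Compute the successive derivatives at the expansion point and divide by k!.
The coefficient of w^3 in the expansion is 27, so F′′′(0) = 3! * (27) = 162.

162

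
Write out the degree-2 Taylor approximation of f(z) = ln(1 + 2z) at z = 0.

Compute the successive derivatives at the expansion point and divide by k!.
f(0) = 0
f′(0) = 2
f′′(0) = -4
Then c_k = f^(k)(0)/k! gives each Taylor coefficient.

-2*z^2 + 2*z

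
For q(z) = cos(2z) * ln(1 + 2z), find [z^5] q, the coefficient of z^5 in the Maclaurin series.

Multiply the two series term by term and collect like powers.
q(0) = 0
q′(0) = 2
q′′(0) = -4
q′′′(0) = -8
q^(4)(0) = 0
q^(5)(0) = 288
The Taylor polynomial is Σ q^(k)(0)/k! · z^k.

12/5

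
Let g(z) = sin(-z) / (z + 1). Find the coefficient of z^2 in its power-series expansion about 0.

1

Expand 1/(denominator) as a geometric series and multiply by the numerator's series.
g(0) = 0
g′(0) = -1
g′′(0) = 2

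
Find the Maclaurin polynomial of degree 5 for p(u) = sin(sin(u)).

u^5/10 - u^3/3 + u

Compose series: expand the inner function first, then feed it into the outer expansion.
p(0) = 0
p′(0) = 1
p′′(0) = 0
p′′′(0) = -2
p^(4)(0) = 0
p^(5)(0) = 12
Dividing each by k! gives the coefficients c_0, ..., c_5.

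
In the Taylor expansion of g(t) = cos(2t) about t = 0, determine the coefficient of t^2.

g(0) = 1
g′(0) = 0
g′′(0) = -4

-2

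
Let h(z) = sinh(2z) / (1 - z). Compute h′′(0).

Write out both Maclaurin series and multiply, keeping only the needed powers.
From the series, [z^2] h = 2; multiply by 2! = 2 to get 4.

4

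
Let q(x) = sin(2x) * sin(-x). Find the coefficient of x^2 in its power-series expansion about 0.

-2

Write out both Maclaurin series and multiply, keeping only the needed powers.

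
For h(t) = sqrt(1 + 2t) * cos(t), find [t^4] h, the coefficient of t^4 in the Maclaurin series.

Take the Cauchy product of the two expansions.
h(0) = 1
h′(0) = 1
h′′(0) = -2
h′′′(0) = 0
h^(4)(0) = -8
So c_4 = h^(4)(0)/4! = -1/3.

-1/3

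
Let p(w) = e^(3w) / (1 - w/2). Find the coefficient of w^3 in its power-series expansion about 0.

61/8

Take the Cauchy product of the two expansions.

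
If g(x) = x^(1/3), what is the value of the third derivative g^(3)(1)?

10/27

Apply the Taylor formula c_k = f^(k)(a)/k!.
From the series, [(x - 1)^3] g = 5/81; multiply by 3! = 6 to get 10/27.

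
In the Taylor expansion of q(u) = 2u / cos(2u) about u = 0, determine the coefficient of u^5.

Divide the numerator series by the denominator series (power-series long division).
So c_5 = q^(5)(0)/5! = 20/3.

20/3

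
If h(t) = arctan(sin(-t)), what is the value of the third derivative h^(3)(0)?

3

Let u equal the inner series; expand the outer function in u and truncate.
The coefficient of t^3 in the expansion is 1/2, so h′′′(0) = 3! * (1/2) = 3.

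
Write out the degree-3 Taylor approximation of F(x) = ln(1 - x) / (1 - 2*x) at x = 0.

Expand 1/(denominator) as a geometric series and multiply by the numerator's series.
[x^0] = 0;  [x^1] = -1;  [x^2] = -5/2;  [x^3] = -16/3.

-16*x^3/3 - 5*x^2/2 - x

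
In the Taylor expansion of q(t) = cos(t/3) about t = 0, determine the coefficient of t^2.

-1/18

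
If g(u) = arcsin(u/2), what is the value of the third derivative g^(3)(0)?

From the series, [u^3] g = 1/48; multiply by 3! = 6 to get 1/8.

1/8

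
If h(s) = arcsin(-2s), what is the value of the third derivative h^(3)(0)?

Use the known series and substitute for the argument.
From the series, [s^3] h = -4/3; multiply by 3! = 6 to get -8.

-8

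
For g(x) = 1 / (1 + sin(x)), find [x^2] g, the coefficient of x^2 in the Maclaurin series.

Expand as Σ (-1)^k u^k with u equal to the inner function's series.
[x^0] = 1;  [x^1] = -1;  [x^2] = 1.

1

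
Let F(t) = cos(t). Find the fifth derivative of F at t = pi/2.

-1

The coefficient of (t - pi/2)^5 in the expansion is -1/120, so F^(5)(pi/2) = 5! * (-1/120) = -1.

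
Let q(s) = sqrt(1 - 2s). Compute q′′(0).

Compute the successive derivatives at the expansion point and divide by k!.
The coefficient of s^2 in the expansion is -1/2, so q′′(0) = 2! * (-1/2) = -1.

-1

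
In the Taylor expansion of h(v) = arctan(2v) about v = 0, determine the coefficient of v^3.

-8/3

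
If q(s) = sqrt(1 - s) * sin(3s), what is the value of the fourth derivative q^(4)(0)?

Multiply the two series term by term and collect like powers.
From the series, [s^4] q = 33/16; multiply by 4! = 24 to get 99/2.

99/2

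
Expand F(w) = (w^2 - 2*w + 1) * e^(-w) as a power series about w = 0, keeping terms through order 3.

-13*w^3/6 + 7*w^2/2 - 3*w + 1

Multiply each power in the prefactor through the base expansion.
F(0) = 1
F′(0) = -3
F′′(0) = 7
F′′′(0) = -13
The Taylor polynomial is Σ F^(k)(0)/k! · w^k.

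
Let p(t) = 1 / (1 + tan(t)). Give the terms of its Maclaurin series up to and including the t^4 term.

5*t^4/3 - 4*t^3/3 + t^2 - t + 1

Write 1/(1+u) = 1 - u + u^2 - u^3 + ... and substitute the series for u.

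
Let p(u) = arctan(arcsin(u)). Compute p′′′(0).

Plug the Maclaurin series of the inner function into that of the outer and collect terms.
From the series, [u^3] p = -1/6; multiply by 3! = 6 to get -1.

-1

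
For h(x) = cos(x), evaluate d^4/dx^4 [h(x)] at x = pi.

-1

The coefficient of (x - pi)^4 in the expansion is -1/24, so h^(4)(pi) = 4! * (-1/24) = -1.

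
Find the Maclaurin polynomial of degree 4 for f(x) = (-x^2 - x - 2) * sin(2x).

Distribute the polynomial across the series and collect like powers.

4*x^4/3 + 2*x^3/3 - 2*x^2 - 4*x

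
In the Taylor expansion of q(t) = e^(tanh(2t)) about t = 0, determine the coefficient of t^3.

-4/3

Substitute the inner expansion into the outer series and collect powers.
[t^0] = 1;  [t^1] = 2;  [t^2] = 2;  [t^3] = -4/3.
So c_3 = q′′′(0)/3! = -4/3.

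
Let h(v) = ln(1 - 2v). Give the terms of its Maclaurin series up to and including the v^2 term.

-2*v^2 - 2*v

h(0) = 0
h′(0) = -2
h′′(0) = -4
Then c_k = h^(k)(0)/k! gives each Taylor coefficient.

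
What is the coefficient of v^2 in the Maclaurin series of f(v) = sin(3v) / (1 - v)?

3

Write out both Maclaurin series and multiply, keeping only the needed powers.
[v^0] = 0;  [v^1] = 3;  [v^2] = 3.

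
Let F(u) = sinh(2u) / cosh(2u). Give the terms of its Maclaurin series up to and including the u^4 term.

Write the quotient as an unknown series and match coefficients against numerator = denominator · series.
[u^0] = 0;  [u^1] = 2;  [u^2] = 0;  [u^3] = -8/3;  [u^4] = 0.

-8*u^3/3 + 2*u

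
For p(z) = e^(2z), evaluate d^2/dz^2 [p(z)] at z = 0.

4

From the series, [z^2] p = 2; multiply by 2! = 2 to get 4.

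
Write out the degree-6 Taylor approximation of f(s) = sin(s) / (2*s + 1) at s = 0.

Expand 1/(denominator) as a geometric series and multiply by the numerator's series.
f(0) = 0
f′(0) = 1
f′′(0) = -4
f′′′(0) = 23
f^(4)(0) = -184
f^(5)(0) = 1841
f^(6)(0) = -22092

-1841*s^6/60 + 1841*s^5/120 - 23*s^4/3 + 23*s^3/6 - 2*s^2 + s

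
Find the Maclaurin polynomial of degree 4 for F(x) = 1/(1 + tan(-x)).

Substitute the inner expansion into the outer series and collect powers.
F(0) = 1
F′(0) = 1
F′′(0) = 2
F′′′(0) = 8
F^(4)(0) = 40

5*x^4/3 + 4*x^3/3 + x^2 + x + 1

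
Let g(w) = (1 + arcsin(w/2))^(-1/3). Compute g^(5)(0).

Let u equal the inner series; expand the outer function in u and truncate.
From the series, [w^5] g = -6889/933120; multiply by 5! = 120 to get -6889/7776.

-6889/7776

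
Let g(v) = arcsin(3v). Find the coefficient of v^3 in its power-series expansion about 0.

9/2

[v^0] = 0;  [v^1] = 3;  [v^2] = 0;  [v^3] = 9/2.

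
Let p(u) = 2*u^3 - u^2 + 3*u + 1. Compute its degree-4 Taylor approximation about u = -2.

Use the known series and substitute for the argument.
p(-2) = -25
p′(-2) = 31
p′′(-2) = -26
p′′′(-2) = 12
p^(4)(-2) = 0

2*(u + 2)^3 - 13*(u + 2)^2 + 31*(u + 2) - 25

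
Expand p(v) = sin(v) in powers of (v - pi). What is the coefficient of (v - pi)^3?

Differentiate repeatedly and evaluate at the center.

1/6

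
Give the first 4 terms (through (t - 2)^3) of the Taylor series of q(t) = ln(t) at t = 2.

(t - 2)^3/24 - (t - 2)^2/8 + (t - 2)/2 + ln(2)

Compute the successive derivatives at the expansion point and divide by k!.
[(t - 2)^0] = ln(2);  [(t - 2)^1] = 1/2;  [(t - 2)^2] = -1/8;  [(t - 2)^3] = 1/24.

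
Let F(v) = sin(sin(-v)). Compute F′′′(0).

2

Plug the Maclaurin series of the inner function into that of the outer and collect terms.
From the series, [v^3] F = 1/3; multiply by 3! = 6 to get 2.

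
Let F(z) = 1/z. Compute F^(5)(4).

From the series, [(z - 4)^5] F = -1/4096; multiply by 5! = 120 to get -15/512.

-15/512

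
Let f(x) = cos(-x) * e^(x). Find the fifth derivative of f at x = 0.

-4

Write out both Maclaurin series and multiply, keeping only the needed powers.
The coefficient of x^5 in the expansion is -1/30, so f^(5)(0) = 5! * (-1/30) = -4.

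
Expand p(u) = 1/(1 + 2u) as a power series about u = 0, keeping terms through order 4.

Compute the successive derivatives at the expansion point and divide by k!.

16*u^4 - 8*u^3 + 4*u^2 - 2*u + 1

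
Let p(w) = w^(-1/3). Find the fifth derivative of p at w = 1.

Use the known series and substitute for the argument.
The coefficient of (w - 1)^5 in the expansion is -91/729, so p^(5)(1) = 5! * (-91/729) = -3640/243.

-3640/243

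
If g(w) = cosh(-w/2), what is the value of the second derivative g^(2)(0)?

Compute the successive derivatives at the expansion point and divide by k!.
The coefficient of w^2 in the expansion is 1/8, so g′′(0) = 2! * (1/8) = 1/4.

1/4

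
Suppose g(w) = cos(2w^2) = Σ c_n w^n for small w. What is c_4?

-2

Differentiate repeatedly and evaluate at the center.
g(0) = 1
g′(0) = 0
g′′(0) = 0
g′′′(0) = 0
g^(4)(0) = -48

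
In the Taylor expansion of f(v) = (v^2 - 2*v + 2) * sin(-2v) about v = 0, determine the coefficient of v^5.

4/5

Shift and add copies of the series according to the polynomial's terms.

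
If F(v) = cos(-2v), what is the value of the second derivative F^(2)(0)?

-4

The coefficient of v^2 in the expansion is -2, so F′′(0) = 2! * (-2) = -4.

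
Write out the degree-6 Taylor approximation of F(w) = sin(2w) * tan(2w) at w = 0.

Take the Cauchy product of the two expansions.
[w^0] = 0;  [w^1] = 0;  [w^2] = 4;  [w^3] = 0;  [w^4] = 8/3;  [w^5] = 0;  [w^6] = 248/45.

248*w^6/45 + 8*w^4/3 + 4*w^2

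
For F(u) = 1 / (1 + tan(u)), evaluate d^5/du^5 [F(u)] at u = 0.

Write 1/(1+u) = 1 - u + u^2 - u^3 + ... and substitute the series for u.
The coefficient of u^5 in the expansion is -32/15, so F^(5)(0) = 5! * (-32/15) = -256.

-256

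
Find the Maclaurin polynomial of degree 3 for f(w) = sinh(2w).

Differentiate repeatedly and evaluate at the center.
[w^0] = 0;  [w^1] = 2;  [w^2] = 0;  [w^3] = 4/3.

4*w^3/3 + 2*w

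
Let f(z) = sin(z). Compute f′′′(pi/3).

-1/2

The coefficient of (z - pi/3)^3 in the expansion is -1/12, so f′′′(pi/3) = 3! * (-1/12) = -1/2.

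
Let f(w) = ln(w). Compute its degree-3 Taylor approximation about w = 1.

f(1) = 0
f′(1) = 1
f′′(1) = -1
f′′′(1) = 2

(w - 1)^3/3 - (w - 1)^2/2 + (w - 1)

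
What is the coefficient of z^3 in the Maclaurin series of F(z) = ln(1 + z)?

[z^0] = 0;  [z^1] = 1;  [z^2] = -1/2;  [z^3] = 1/3.
So c_3 = F′′′(0)/3! = 1/3.

1/3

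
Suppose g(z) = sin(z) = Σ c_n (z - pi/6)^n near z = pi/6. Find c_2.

Differentiate repeatedly and evaluate at the center.
So c_2 = g′′(pi/6)/2! = -1/4.

-1/4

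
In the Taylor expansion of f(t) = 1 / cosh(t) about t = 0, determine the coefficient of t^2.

Invert the denominator's series and multiply.
f(0) = 1
f′(0) = 0
f′′(0) = -1

-1/2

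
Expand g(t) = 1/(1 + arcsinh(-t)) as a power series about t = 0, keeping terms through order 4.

Substitute the inner expansion into the outer series and collect powers.
g(0) = 1
g′(0) = 1
g′′(0) = 2
g′′′(0) = 5
g^(4)(0) = 16

2*t^4/3 + 5*t^3/6 + t^2 + t + 1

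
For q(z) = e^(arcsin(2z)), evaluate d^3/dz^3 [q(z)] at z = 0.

Plug the Maclaurin series of the inner function into that of the outer and collect terms.
From the series, [z^3] q = 8/3; multiply by 3! = 6 to get 16.

16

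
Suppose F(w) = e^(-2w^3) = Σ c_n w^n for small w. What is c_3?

-2

F(0) = 1
F′(0) = 0
F′′(0) = 0
F′′′(0) = -12
Dividing each by k! gives the coefficients c_0, ..., c_3.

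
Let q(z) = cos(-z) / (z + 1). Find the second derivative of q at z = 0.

Multiply the numerator's expansion by the denominator's geometric series.
The coefficient of z^2 in the expansion is 1/2, so q′′(0) = 2! * (1/2) = 1.

1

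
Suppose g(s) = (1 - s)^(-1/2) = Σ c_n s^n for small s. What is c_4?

c_4 = g^(4)(0)/4! = 35/128.

35/128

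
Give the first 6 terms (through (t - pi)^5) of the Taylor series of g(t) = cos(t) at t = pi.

-(t - pi)^4/24 + (t - pi)^2/2 - 1

Differentiate repeatedly and evaluate at the center.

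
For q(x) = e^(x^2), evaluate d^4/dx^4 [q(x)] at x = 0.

12

Differentiate repeatedly and evaluate at the center.
From the series, [x^4] q = 1/2; multiply by 4! = 24 to get 12.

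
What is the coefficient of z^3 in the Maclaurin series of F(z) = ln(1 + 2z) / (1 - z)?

8/3

Write out both Maclaurin series and multiply, keeping only the needed powers.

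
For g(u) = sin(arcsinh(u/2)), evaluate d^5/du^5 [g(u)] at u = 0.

5/8

Substitute the inner expansion into the outer series and collect powers.
From the series, [u^5] g = 1/192; multiply by 5! = 120 to get 5/8.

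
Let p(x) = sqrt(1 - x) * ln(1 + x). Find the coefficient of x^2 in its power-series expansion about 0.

-1

Write out both Maclaurin series and multiply, keeping only the needed powers.
p(0) = 0
p′(0) = 1
p′′(0) = -2
So c_2 = p′′(0)/2! = -1.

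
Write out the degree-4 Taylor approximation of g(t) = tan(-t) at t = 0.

Compute the successive derivatives at the expansion point and divide by k!.
[t^0] = 0;  [t^1] = -1;  [t^2] = 0;  [t^3] = -1/3;  [t^4] = 0.

-t^3/3 - t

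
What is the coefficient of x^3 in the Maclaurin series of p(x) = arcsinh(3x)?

c_3 = p′′′(0)/3! = -9/2.

-9/2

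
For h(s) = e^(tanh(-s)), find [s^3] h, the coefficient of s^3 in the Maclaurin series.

1/6

Plug the Maclaurin series of the inner function into that of the outer and collect terms.
h(0) = 1
h′(0) = -1
h′′(0) = 1
h′′′(0) = 1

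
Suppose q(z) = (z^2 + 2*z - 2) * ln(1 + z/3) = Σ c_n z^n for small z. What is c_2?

Distribute the polynomial across the series and collect like powers.
So c_2 = q′′(0)/2! = 7/9.

7/9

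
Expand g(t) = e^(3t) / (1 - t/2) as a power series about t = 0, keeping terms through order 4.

Multiply the two series term by term and collect like powers.
g(0) = 1
g′(0) = 7/2
g′′(0) = 25/2
g′′′(0) = 183/4
g^(4)(0) = 345/2
Then c_k = g^(k)(0)/k! gives each Taylor coefficient.

115*t^4/16 + 61*t^3/8 + 25*t^2/4 + 7*t/2 + 1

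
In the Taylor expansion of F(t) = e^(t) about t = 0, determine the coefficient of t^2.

F(0) = 1
F′(0) = 1
F′′(0) = 1
Then c_k = F^(k)(0)/k! gives each Taylor coefficient.

1/2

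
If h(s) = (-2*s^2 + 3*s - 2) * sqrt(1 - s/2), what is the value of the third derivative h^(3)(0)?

81/32

Multiply each power in the prefactor through the base expansion.
The coefficient of s^3 in the expansion is 27/64, so h′′′(0) = 3! * (27/64) = 81/32.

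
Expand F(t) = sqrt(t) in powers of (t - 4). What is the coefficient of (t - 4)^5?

Use the known series and substitute for the argument.
F(4) = 2
F′(4) = 1/4
F′′(4) = -1/32
F′′′(4) = 3/256
F^(4)(4) = -15/2048
F^(5)(4) = 105/16384

7/131072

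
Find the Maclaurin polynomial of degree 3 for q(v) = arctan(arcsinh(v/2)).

-v^3/16 + v/2

Let u equal the inner series; expand the outer function in u and truncate.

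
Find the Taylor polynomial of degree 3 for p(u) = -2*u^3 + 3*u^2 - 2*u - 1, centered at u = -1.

-2*(u + 1)^3 + 9*(u + 1)^2 - 14*(u + 1) + 6

p(-1) = 6
p′(-1) = -14
p′′(-1) = 18
p′′′(-1) = -12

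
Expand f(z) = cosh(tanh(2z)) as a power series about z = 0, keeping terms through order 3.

Plug the Maclaurin series of the inner function into that of the outer and collect terms.
[z^0] = 1;  [z^1] = 0;  [z^2] = 2;  [z^3] = 0.

2*z^2 + 1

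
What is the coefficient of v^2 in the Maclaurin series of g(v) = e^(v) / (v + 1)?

1/2

Use 1/(1 - r) = Σ r^k on the denominator, then take the Cauchy product.
[v^0] = 1;  [v^1] = 0;  [v^2] = 1/2.
So c_2 = g′′(0)/2! = 1/2.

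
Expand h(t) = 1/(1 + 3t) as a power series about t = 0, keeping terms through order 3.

-27*t^3 + 9*t^2 - 3*t + 1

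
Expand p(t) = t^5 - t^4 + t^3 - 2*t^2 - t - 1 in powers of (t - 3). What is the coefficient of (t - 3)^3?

[(t - 3)^0] = 167;  [(t - 3)^1] = 311;  [(t - 3)^2] = 223;  [(t - 3)^3] = 79.

79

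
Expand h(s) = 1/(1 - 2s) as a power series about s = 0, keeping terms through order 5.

[s^0] = 1;  [s^1] = 2;  [s^2] = 4;  [s^3] = 8;  [s^4] = 16;  [s^5] = 32.

32*s^5 + 16*s^4 + 8*s^3 + 4*s^2 + 2*s + 1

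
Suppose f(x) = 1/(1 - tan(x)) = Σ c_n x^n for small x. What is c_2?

1

Let u equal the inner series; expand the outer function in u and truncate.
[x^0] = 1;  [x^1] = 1;  [x^2] = 1.
So c_2 = f′′(0)/2! = 1.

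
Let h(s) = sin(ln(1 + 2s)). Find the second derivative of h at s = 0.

-4

Substitute the inner expansion into the outer series and collect powers.
The coefficient of s^2 in the expansion is -2, so h′′(0) = 2! * (-2) = -4.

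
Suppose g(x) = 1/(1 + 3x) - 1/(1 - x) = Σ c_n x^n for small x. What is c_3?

Combine the two series term by term.
g(0) = 0
g′(0) = -4
g′′(0) = 16
g′′′(0) = -168

-28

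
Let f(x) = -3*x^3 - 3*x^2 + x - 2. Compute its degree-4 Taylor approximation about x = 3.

[(x - 3)^0] = -107;  [(x - 3)^1] = -98;  [(x - 3)^2] = -30;  [(x - 3)^3] = -3;  [(x - 3)^4] = 0.

-3*(x - 3)^3 - 30*(x - 3)^2 - 98*(x - 3) - 107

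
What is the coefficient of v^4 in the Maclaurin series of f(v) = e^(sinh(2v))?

10/3

Let u equal the inner series; expand the outer function in u and truncate.
f(0) = 1
f′(0) = 2
f′′(0) = 4
f′′′(0) = 16
f^(4)(0) = 80
The Taylor polynomial is Σ f^(k)(0)/k! · v^k.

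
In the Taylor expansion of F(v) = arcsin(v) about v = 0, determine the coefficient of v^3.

c_3 = F′′′(0)/3! = 1/6.

1/6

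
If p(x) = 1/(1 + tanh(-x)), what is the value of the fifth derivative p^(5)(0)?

16

Plug the Maclaurin series of the inner function into that of the outer and collect terms.
The coefficient of x^5 in the expansion is 2/15, so p^(5)(0) = 5! * (2/15) = 16.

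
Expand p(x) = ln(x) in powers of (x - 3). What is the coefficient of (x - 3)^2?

p(3) = ln(3)
p′(3) = 1/3
p′′(3) = -1/9

-1/18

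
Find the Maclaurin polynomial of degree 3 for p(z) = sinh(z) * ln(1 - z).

-z^3/2 - z^2

Expand each factor separately, then convolve coefficients.
p(0) = 0
p′(0) = 0
p′′(0) = -2
p′′′(0) = -3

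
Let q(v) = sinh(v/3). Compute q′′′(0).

Apply the Taylor formula c_k = f^(k)(a)/k!.
From the series, [v^3] q = 1/162; multiply by 3! = 6 to get 1/27.

1/27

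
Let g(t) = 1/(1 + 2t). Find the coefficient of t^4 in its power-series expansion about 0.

16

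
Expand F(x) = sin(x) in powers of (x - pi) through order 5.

F(pi) = 0
F′(pi) = -1
F′′(pi) = 0
F′′′(pi) = 1
F^(4)(pi) = 0
F^(5)(pi) = -1

-(x - pi)^5/120 + (x - pi)^3/6 - (x - pi)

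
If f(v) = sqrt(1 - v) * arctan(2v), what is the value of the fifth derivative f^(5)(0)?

6389/8

Multiply the two series term by term and collect like powers.
From the series, [v^5] f = 6389/960; multiply by 5! = 120 to get 6389/8.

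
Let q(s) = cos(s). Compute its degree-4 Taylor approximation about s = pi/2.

(s - pi/2)^3/6 - (s - pi/2)

q(pi/2) = 0
q′(pi/2) = -1
q′′(pi/2) = 0
q′′′(pi/2) = 1
q^(4)(pi/2) = 0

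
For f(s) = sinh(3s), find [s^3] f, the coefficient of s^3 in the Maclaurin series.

9/2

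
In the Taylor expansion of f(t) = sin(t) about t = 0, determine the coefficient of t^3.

-1/6

Compute the successive derivatives at the expansion point and divide by k!.
[t^0] = 0;  [t^1] = 1;  [t^2] = 0;  [t^3] = -1/6.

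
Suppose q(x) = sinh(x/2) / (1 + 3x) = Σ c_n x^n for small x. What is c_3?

Take the Cauchy product of the two expansions.
q(0) = 0
q′(0) = 1/2
q′′(0) = -3
q′′′(0) = 217/8

217/48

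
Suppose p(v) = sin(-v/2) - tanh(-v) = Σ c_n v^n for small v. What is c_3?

-5/16

Combine the two series term by term.
[v^0] = 0;  [v^1] = 1/2;  [v^2] = 0;  [v^3] = -5/16.
So c_3 = p′′′(0)/3! = -5/16.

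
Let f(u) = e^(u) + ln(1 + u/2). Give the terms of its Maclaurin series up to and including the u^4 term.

Expand each term separately and add.
f(0) = 1
f′(0) = 3/2
f′′(0) = 3/4
f′′′(0) = 5/4
f^(4)(0) = 5/8
Dividing each by k! gives the coefficients c_0, ..., c_4.

5*u^4/192 + 5*u^3/24 + 3*u^2/8 + 3*u/2 + 1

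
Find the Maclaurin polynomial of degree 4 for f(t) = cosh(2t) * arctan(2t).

Write out both Maclaurin series and multiply, keeping only the needed powers.
f(0) = 0
f′(0) = 2
f′′(0) = 0
f′′′(0) = 8
f^(4)(0) = 0
The Taylor polynomial is Σ f^(k)(0)/k! · t^k.

4*t^3/3 + 2*t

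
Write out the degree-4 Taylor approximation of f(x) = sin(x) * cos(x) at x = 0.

-2*x^3/3 + x

Expand each factor separately, then convolve coefficients.
f(0) = 0
f′(0) = 1
f′′(0) = 0
f′′′(0) = -4
f^(4)(0) = 0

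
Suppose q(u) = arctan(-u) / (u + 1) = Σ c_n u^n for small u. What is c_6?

Expand 1/(denominator) as a geometric series and multiply by the numerator's series.
q(0) = 0
q′(0) = -1
q′′(0) = 2
q′′′(0) = -4
q^(4)(0) = 16
q^(5)(0) = -104
q^(6)(0) = 624

13/15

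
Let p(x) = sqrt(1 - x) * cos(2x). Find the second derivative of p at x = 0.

-17/4

Expand each factor separately, then convolve coefficients.
The coefficient of x^2 in the expansion is -17/8, so p′′(0) = 2! * (-17/8) = -17/4.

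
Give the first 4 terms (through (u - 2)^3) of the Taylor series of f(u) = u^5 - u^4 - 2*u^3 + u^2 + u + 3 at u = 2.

f(2) = 9
f′(2) = 29
f′′(2) = 90
f′′′(2) = 180
Then c_k = f^(k)(2)/k! gives each Taylor coefficient.

30*(u - 2)^3 + 45*(u - 2)^2 + 29*(u - 2) + 9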